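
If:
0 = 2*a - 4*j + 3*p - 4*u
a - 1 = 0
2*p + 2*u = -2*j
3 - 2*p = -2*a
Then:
No Solution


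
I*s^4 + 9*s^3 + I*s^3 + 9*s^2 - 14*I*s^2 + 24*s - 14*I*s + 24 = (s - 6*I)*(s - 4*I)*(s + I)*(I*s + I)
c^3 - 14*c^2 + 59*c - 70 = (c - 7)*(c - 5)*(c - 2)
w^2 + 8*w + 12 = (w + 2)*(w + 6)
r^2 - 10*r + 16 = (r - 8)*(r - 2)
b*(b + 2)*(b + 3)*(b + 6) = b^4 + 11*b^3 + 36*b^2 + 36*b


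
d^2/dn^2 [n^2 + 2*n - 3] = 2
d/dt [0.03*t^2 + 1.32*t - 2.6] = 0.06*t + 1.32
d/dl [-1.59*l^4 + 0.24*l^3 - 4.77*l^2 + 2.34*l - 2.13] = -6.36*l^3 + 0.72*l^2 - 9.54*l + 2.34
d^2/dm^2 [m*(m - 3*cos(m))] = 3*m*cos(m) + 6*sin(m) + 2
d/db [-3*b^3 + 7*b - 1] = 7 - 9*b^2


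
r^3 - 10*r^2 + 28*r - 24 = (r - 6)*(r - 2)^2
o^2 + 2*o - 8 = (o - 2)*(o + 4)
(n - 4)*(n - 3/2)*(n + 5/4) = n^3 - 17*n^2/4 - 7*n/8 + 15/2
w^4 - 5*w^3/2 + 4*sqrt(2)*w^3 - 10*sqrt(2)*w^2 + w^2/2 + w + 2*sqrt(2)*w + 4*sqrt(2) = (w - 2)*(w - 1)*(w + 1/2)*(w + 4*sqrt(2))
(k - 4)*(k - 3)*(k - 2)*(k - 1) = k^4 - 10*k^3 + 35*k^2 - 50*k + 24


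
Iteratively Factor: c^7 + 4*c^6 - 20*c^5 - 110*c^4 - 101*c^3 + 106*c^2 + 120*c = (c + 1)*(c^6 + 3*c^5 - 23*c^4 - 87*c^3 - 14*c^2 + 120*c) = (c - 1)*(c + 1)*(c^5 + 4*c^4 - 19*c^3 - 106*c^2 - 120*c) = c*(c - 1)*(c + 1)*(c^4 + 4*c^3 - 19*c^2 - 106*c - 120) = c*(c - 1)*(c + 1)*(c + 4)*(c^3 - 19*c - 30) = c*(c - 1)*(c + 1)*(c + 2)*(c + 4)*(c^2 - 2*c - 15) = c*(c - 5)*(c - 1)*(c + 1)*(c + 2)*(c + 4)*(c + 3)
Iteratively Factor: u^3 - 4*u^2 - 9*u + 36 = (u - 4)*(u^2 - 9) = (u - 4)*(u - 3)*(u + 3)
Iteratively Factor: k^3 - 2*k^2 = (k)*(k^2 - 2*k) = k*(k - 2)*(k)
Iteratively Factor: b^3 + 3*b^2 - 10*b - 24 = (b + 4)*(b^2 - b - 6) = (b + 2)*(b + 4)*(b - 3)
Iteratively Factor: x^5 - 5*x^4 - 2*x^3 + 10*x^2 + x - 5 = (x + 1)*(x^4 - 6*x^3 + 4*x^2 + 6*x - 5) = (x - 5)*(x + 1)*(x^3 - x^2 - x + 1) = (x - 5)*(x - 1)*(x + 1)*(x^2 - 1) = (x - 5)*(x - 1)*(x + 1)^2*(x - 1)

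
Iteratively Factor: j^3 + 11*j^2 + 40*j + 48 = (j + 4)*(j^2 + 7*j + 12) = (j + 4)^2*(j + 3)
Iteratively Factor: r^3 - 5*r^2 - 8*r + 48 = (r - 4)*(r^2 - r - 12) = (r - 4)^2*(r + 3)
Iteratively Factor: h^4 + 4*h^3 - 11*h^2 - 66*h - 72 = (h - 4)*(h^3 + 8*h^2 + 21*h + 18) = (h - 4)*(h + 3)*(h^2 + 5*h + 6) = (h - 4)*(h + 3)^2*(h + 2)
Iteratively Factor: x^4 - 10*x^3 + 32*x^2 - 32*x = (x - 4)*(x^3 - 6*x^2 + 8*x) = (x - 4)^2*(x^2 - 2*x) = x*(x - 4)^2*(x - 2)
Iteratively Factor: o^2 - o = (o)*(o - 1)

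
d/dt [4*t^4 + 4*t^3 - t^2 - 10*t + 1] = 16*t^3 + 12*t^2 - 2*t - 10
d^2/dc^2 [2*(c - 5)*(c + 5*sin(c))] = 2*(25 - 5*c)*sin(c) + 20*cos(c) + 4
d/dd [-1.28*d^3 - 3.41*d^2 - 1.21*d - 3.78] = -3.84*d^2 - 6.82*d - 1.21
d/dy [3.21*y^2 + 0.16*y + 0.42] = 6.42*y + 0.16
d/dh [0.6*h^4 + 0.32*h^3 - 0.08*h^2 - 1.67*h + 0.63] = 2.4*h^3 + 0.96*h^2 - 0.16*h - 1.67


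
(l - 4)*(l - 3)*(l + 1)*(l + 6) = l^4 - 31*l^2 + 42*l + 72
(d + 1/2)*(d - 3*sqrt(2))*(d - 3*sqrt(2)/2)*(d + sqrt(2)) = d^4 - 7*sqrt(2)*d^3/2 + d^3/2 - 7*sqrt(2)*d^2/4 + 9*sqrt(2)*d + 9*sqrt(2)/2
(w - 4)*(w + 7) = w^2 + 3*w - 28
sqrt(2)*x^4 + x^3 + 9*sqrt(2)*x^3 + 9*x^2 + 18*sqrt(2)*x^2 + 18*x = x*(x + 3)*(x + 6)*(sqrt(2)*x + 1)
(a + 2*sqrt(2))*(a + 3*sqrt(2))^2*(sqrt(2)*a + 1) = sqrt(2)*a^4 + 17*a^3 + 50*sqrt(2)*a^2 + 114*a + 36*sqrt(2)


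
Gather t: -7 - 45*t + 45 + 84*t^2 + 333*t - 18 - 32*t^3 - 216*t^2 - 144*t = -32*t^3 - 132*t^2 + 144*t + 20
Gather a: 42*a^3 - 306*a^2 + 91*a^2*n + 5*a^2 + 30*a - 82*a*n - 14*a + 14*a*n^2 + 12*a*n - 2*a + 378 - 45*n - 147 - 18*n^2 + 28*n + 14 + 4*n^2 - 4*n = 42*a^3 + a^2*(91*n - 301) + a*(14*n^2 - 70*n + 14) - 14*n^2 - 21*n + 245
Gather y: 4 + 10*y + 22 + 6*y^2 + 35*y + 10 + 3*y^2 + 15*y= 9*y^2 + 60*y + 36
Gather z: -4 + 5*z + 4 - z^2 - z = -z^2 + 4*z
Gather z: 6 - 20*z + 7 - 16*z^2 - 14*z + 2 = -16*z^2 - 34*z + 15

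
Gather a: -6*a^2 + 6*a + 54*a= -6*a^2 + 60*a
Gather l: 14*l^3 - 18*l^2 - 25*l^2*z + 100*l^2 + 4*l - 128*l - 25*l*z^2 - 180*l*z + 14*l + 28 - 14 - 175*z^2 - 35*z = 14*l^3 + l^2*(82 - 25*z) + l*(-25*z^2 - 180*z - 110) - 175*z^2 - 35*z + 14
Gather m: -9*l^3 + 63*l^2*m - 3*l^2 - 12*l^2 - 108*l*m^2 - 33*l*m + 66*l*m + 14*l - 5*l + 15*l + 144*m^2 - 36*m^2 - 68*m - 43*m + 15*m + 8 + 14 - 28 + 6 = -9*l^3 - 15*l^2 + 24*l + m^2*(108 - 108*l) + m*(63*l^2 + 33*l - 96)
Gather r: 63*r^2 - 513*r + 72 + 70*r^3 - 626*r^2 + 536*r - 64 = 70*r^3 - 563*r^2 + 23*r + 8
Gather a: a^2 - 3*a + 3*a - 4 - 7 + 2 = a^2 - 9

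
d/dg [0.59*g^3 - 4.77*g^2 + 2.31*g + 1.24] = 1.77*g^2 - 9.54*g + 2.31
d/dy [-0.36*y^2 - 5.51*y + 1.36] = -0.72*y - 5.51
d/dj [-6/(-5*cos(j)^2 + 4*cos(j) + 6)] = 12*(5*cos(j) - 2)*sin(j)/(-5*cos(j)^2 + 4*cos(j) + 6)^2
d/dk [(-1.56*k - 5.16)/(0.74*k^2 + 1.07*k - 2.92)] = (1.1544*k^2 + 7.6368*k + 10.0764)/(0.5476*k^4 + 1.5836*k^3 - 3.1767*k^2 - 6.2488*k + 8.5264)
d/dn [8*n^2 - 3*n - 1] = 16*n - 3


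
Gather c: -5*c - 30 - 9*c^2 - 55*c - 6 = -9*c^2 - 60*c - 36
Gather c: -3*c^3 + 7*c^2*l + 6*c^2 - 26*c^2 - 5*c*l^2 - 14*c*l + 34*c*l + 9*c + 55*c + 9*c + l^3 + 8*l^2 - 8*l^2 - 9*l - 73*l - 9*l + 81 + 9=-3*c^3 + c^2*(7*l - 20) + c*(-5*l^2 + 20*l + 73) + l^3 - 91*l + 90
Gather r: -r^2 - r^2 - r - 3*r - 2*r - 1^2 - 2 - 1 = -2*r^2 - 6*r - 4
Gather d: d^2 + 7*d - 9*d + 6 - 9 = d^2 - 2*d - 3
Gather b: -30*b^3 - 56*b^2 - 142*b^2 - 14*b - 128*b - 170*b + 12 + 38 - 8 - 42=-30*b^3 - 198*b^2 - 312*b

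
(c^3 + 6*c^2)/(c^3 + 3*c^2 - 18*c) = c/(c - 3)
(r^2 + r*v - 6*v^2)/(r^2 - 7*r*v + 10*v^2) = (r + 3*v)/(r - 5*v)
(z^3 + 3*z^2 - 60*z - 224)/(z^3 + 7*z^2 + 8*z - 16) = (z^2 - z - 56)/(z^2 + 3*z - 4)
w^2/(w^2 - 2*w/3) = 3*w/(3*w - 2)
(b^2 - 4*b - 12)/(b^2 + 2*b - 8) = (b^2 - 4*b - 12)/(b^2 + 2*b - 8)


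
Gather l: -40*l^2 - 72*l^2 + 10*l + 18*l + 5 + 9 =-112*l^2 + 28*l + 14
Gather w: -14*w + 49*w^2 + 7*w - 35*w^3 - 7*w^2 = -35*w^3 + 42*w^2 - 7*w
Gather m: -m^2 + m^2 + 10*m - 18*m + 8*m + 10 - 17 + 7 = 0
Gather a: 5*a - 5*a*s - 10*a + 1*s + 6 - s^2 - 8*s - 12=a*(-5*s - 5) - s^2 - 7*s - 6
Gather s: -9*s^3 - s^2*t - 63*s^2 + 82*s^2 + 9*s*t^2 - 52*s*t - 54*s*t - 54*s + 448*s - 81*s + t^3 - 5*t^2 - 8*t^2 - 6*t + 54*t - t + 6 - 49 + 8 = -9*s^3 + s^2*(19 - t) + s*(9*t^2 - 106*t + 313) + t^3 - 13*t^2 + 47*t - 35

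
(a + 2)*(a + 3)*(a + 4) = a^3 + 9*a^2 + 26*a + 24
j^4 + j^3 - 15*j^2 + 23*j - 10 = (j - 2)*(j - 1)^2*(j + 5)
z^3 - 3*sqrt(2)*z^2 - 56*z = z*(z - 7*sqrt(2))*(z + 4*sqrt(2))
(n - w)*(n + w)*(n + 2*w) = n^3 + 2*n^2*w - n*w^2 - 2*w^3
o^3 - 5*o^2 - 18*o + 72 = (o - 6)*(o - 3)*(o + 4)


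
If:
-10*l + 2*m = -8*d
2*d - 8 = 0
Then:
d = 4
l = m/5 + 16/5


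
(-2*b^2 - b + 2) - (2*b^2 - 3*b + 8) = -4*b^2 + 2*b - 6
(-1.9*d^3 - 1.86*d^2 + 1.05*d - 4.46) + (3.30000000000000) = -1.9*d^3 - 1.86*d^2 + 1.05*d - 1.16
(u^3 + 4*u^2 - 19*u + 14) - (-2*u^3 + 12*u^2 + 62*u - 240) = 3*u^3 - 8*u^2 - 81*u + 254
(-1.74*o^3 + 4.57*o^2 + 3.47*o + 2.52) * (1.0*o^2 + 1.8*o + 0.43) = -1.74*o^5 + 1.438*o^4 + 10.9478*o^3 + 10.7311*o^2 + 6.0281*o + 1.0836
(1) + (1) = 2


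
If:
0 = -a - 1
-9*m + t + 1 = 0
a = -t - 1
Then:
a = -1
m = 1/9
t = 0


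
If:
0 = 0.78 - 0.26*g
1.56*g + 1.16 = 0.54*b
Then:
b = 10.81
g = 3.00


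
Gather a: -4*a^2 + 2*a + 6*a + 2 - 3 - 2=-4*a^2 + 8*a - 3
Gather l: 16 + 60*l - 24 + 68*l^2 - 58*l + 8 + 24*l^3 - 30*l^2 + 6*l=24*l^3 + 38*l^2 + 8*l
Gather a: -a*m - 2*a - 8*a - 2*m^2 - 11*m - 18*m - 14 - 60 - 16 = a*(-m - 10) - 2*m^2 - 29*m - 90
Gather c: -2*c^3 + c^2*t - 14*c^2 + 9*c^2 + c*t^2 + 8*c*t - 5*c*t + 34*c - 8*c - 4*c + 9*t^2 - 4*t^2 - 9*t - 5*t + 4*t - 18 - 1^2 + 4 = -2*c^3 + c^2*(t - 5) + c*(t^2 + 3*t + 22) + 5*t^2 - 10*t - 15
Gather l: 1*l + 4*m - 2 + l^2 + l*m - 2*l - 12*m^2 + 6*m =l^2 + l*(m - 1) - 12*m^2 + 10*m - 2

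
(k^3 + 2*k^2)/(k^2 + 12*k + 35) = k^2*(k + 2)/(k^2 + 12*k + 35)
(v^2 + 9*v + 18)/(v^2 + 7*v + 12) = (v + 6)/(v + 4)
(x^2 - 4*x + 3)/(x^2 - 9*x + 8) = (x - 3)/(x - 8)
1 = 1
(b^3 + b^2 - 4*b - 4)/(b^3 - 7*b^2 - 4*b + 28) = (b + 1)/(b - 7)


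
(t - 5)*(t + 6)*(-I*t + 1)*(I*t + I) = t^4 + 2*t^3 + I*t^3 - 29*t^2 + 2*I*t^2 - 30*t - 29*I*t - 30*I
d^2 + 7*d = d*(d + 7)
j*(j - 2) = j^2 - 2*j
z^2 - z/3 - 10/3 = (z - 2)*(z + 5/3)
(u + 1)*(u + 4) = u^2 + 5*u + 4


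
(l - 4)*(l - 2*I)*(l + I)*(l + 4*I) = l^4 - 4*l^3 + 3*I*l^3 + 6*l^2 - 12*I*l^2 - 24*l + 8*I*l - 32*I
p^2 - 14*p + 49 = (p - 7)^2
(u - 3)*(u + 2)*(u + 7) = u^3 + 6*u^2 - 13*u - 42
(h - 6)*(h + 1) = h^2 - 5*h - 6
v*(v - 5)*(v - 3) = v^3 - 8*v^2 + 15*v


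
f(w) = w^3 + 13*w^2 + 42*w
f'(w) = 3*w^2 + 26*w + 42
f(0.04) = 1.70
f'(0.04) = 43.04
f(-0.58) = -20.18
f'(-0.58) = 27.93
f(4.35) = 511.01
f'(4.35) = 211.87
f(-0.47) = -16.97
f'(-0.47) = 30.44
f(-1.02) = -30.38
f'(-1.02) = 18.60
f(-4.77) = -13.08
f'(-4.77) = -13.76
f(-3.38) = -32.06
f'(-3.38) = -11.61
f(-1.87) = -39.62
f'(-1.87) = 3.87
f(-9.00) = -54.00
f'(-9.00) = 51.00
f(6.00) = 936.00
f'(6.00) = 306.00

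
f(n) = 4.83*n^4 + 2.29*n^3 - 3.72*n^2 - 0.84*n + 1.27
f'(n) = 19.32*n^3 + 6.87*n^2 - 7.44*n - 0.84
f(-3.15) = 370.97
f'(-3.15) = -513.10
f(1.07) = 5.25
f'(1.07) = 22.73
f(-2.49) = 130.61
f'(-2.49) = -237.99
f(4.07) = 1415.95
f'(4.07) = 1385.22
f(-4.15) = 1209.66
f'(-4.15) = -1232.51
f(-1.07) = 1.44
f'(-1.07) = -8.68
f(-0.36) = 1.06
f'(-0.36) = 1.83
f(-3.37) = 497.18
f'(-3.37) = -637.17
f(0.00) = 1.27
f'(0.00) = -0.84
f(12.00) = 103567.51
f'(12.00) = 34284.12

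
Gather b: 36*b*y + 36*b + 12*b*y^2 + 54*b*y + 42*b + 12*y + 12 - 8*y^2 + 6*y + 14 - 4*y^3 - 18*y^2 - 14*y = b*(12*y^2 + 90*y + 78) - 4*y^3 - 26*y^2 + 4*y + 26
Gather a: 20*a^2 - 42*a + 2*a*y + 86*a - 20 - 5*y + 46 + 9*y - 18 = 20*a^2 + a*(2*y + 44) + 4*y + 8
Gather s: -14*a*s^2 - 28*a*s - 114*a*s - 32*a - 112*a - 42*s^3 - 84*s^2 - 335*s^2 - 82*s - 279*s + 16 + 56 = -144*a - 42*s^3 + s^2*(-14*a - 419) + s*(-142*a - 361) + 72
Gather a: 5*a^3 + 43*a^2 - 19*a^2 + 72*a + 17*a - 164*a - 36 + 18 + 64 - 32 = 5*a^3 + 24*a^2 - 75*a + 14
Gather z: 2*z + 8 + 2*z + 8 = 4*z + 16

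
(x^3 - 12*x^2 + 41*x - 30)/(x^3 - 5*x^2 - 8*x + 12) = (x - 5)/(x + 2)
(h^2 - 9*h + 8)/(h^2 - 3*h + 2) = (h - 8)/(h - 2)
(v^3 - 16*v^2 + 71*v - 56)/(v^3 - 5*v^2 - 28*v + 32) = (v - 7)/(v + 4)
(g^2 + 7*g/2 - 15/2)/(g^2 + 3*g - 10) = (g - 3/2)/(g - 2)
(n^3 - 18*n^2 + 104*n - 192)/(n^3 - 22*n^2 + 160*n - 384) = (n - 4)/(n - 8)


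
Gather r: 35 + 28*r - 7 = 28*r + 28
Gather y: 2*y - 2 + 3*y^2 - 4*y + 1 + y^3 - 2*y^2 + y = y^3 + y^2 - y - 1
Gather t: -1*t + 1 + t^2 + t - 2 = t^2 - 1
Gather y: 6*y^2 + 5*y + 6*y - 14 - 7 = 6*y^2 + 11*y - 21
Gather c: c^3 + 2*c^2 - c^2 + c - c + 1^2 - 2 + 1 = c^3 + c^2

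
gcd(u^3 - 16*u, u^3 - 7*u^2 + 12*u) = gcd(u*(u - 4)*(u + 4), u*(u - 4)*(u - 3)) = u^2 - 4*u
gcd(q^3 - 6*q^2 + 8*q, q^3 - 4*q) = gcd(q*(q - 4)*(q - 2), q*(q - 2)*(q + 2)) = q^2 - 2*q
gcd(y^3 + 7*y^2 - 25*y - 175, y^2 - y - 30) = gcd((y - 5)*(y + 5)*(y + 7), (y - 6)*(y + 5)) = y + 5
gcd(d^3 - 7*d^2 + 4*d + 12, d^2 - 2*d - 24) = d - 6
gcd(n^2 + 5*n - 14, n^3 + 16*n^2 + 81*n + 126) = n + 7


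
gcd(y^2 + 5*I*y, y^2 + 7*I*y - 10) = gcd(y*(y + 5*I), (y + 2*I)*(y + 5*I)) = y + 5*I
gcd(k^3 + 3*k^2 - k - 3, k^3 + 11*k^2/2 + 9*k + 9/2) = k^2 + 4*k + 3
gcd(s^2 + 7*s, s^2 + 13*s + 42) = s + 7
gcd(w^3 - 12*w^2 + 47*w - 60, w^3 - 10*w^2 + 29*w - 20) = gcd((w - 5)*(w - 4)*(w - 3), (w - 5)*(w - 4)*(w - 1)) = w^2 - 9*w + 20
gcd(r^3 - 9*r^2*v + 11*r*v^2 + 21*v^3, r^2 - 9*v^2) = r - 3*v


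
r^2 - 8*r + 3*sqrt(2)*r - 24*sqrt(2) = (r - 8)*(r + 3*sqrt(2))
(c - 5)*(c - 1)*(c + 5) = c^3 - c^2 - 25*c + 25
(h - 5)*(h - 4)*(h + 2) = h^3 - 7*h^2 + 2*h + 40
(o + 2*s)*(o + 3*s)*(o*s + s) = o^3*s + 5*o^2*s^2 + o^2*s + 6*o*s^3 + 5*o*s^2 + 6*s^3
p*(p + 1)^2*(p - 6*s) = p^4 - 6*p^3*s + 2*p^3 - 12*p^2*s + p^2 - 6*p*s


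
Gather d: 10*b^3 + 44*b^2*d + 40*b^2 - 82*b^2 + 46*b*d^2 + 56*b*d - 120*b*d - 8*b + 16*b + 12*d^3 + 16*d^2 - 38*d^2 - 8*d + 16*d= 10*b^3 - 42*b^2 + 8*b + 12*d^3 + d^2*(46*b - 22) + d*(44*b^2 - 64*b + 8)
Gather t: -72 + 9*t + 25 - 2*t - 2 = 7*t - 49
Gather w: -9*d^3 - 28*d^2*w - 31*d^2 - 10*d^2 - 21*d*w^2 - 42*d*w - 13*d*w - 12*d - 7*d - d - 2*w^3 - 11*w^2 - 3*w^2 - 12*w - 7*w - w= -9*d^3 - 41*d^2 - 20*d - 2*w^3 + w^2*(-21*d - 14) + w*(-28*d^2 - 55*d - 20)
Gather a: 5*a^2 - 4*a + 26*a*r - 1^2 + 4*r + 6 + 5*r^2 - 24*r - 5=5*a^2 + a*(26*r - 4) + 5*r^2 - 20*r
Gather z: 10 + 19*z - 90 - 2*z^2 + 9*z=-2*z^2 + 28*z - 80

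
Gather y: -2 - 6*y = -6*y - 2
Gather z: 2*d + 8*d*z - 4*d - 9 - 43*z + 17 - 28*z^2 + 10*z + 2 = -2*d - 28*z^2 + z*(8*d - 33) + 10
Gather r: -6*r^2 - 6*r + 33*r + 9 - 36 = -6*r^2 + 27*r - 27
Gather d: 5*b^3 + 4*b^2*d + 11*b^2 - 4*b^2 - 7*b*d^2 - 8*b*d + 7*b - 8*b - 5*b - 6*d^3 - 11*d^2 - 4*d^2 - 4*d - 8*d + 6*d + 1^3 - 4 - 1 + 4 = 5*b^3 + 7*b^2 - 6*b - 6*d^3 + d^2*(-7*b - 15) + d*(4*b^2 - 8*b - 6)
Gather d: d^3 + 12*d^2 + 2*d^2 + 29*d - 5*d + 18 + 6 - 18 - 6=d^3 + 14*d^2 + 24*d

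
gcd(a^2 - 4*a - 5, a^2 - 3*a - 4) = a + 1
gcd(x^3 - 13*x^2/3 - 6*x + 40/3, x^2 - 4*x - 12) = x + 2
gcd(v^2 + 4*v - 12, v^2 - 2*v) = v - 2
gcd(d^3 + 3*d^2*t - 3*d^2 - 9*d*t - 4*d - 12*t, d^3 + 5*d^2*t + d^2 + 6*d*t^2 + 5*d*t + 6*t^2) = d^2 + 3*d*t + d + 3*t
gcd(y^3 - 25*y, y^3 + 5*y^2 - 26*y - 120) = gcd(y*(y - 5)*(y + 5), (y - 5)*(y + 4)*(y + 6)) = y - 5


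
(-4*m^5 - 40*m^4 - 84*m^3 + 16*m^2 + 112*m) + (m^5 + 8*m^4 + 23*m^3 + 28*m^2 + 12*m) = -3*m^5 - 32*m^4 - 61*m^3 + 44*m^2 + 124*m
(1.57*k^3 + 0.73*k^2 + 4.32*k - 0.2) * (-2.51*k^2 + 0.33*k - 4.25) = -3.9407*k^5 - 1.3142*k^4 - 17.2748*k^3 - 1.1749*k^2 - 18.426*k + 0.85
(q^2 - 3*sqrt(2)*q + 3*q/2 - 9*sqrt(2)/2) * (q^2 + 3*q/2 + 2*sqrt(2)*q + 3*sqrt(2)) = q^4 - sqrt(2)*q^3 + 3*q^3 - 39*q^2/4 - 3*sqrt(2)*q^2 - 36*q - 9*sqrt(2)*q/4 - 27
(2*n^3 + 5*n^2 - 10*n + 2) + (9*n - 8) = 2*n^3 + 5*n^2 - n - 6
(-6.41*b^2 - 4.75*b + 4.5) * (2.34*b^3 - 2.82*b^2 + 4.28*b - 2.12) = -14.9994*b^5 + 6.9612*b^4 - 3.50980000000001*b^3 - 19.4308*b^2 + 29.33*b - 9.54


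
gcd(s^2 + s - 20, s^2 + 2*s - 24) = s - 4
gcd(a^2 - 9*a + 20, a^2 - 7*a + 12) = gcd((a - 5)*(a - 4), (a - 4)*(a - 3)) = a - 4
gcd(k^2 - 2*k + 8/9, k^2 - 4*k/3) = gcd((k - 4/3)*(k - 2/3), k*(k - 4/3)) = k - 4/3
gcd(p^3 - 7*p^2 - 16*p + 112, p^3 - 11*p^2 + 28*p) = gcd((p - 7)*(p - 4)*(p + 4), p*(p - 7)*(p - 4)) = p^2 - 11*p + 28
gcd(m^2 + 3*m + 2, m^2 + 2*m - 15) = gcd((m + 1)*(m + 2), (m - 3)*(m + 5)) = 1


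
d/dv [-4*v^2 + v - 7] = 1 - 8*v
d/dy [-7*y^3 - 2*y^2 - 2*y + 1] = -21*y^2 - 4*y - 2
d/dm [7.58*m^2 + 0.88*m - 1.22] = 15.16*m + 0.88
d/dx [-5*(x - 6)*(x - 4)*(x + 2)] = -15*x^2 + 80*x - 20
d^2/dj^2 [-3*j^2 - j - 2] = -6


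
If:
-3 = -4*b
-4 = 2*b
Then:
No Solution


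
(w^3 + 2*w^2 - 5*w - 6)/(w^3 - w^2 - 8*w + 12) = (w + 1)/(w - 2)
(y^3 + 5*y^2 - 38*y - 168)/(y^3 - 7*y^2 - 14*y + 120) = (y + 7)/(y - 5)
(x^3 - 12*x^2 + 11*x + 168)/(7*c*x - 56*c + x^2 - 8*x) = (x^2 - 4*x - 21)/(7*c + x)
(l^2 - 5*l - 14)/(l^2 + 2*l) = (l - 7)/l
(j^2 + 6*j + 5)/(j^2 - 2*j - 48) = (j^2 + 6*j + 5)/(j^2 - 2*j - 48)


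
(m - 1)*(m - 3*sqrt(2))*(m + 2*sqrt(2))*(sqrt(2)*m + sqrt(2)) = sqrt(2)*m^4 - 2*m^3 - 13*sqrt(2)*m^2 + 2*m + 12*sqrt(2)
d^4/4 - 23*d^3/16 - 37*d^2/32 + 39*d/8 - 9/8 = (d/4 + 1/2)*(d - 6)*(d - 3/2)*(d - 1/4)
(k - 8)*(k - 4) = k^2 - 12*k + 32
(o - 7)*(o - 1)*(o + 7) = o^3 - o^2 - 49*o + 49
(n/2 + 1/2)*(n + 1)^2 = n^3/2 + 3*n^2/2 + 3*n/2 + 1/2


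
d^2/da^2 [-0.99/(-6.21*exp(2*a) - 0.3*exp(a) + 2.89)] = (0.99*(12.42*exp(a) + 0.3)*(24.84*exp(a) + 0.6)*exp(a) - (24.5916*exp(a) + 0.297)*(6.21*exp(2*a) + 0.3*exp(a) - 2.89))*exp(a)/(6.21*exp(2*a) + 0.3*exp(a) - 2.89)^3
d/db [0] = 0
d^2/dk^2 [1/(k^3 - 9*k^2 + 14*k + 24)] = 2*(3*(3 - k)*(k^3 - 9*k^2 + 14*k + 24) + (3*k^2 - 18*k + 14)^2)/(k^3 - 9*k^2 + 14*k + 24)^3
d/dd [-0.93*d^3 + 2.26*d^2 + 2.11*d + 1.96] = -2.79*d^2 + 4.52*d + 2.11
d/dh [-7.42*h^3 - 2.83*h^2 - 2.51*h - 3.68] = -22.26*h^2 - 5.66*h - 2.51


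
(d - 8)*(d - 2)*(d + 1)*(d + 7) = d^4 - 2*d^3 - 57*d^2 + 58*d + 112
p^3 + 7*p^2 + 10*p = p*(p + 2)*(p + 5)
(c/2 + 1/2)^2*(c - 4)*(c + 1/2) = c^4/4 - 3*c^3/8 - 2*c^2 - 15*c/8 - 1/2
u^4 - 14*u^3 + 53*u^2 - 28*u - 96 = (u - 8)*(u - 4)*(u - 3)*(u + 1)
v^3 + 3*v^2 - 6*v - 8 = (v - 2)*(v + 1)*(v + 4)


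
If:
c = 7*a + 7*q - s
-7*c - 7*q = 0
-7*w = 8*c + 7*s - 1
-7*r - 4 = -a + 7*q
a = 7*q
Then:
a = 7/391 - 49*w/391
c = 7*w/391 - 1/391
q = 1/391 - 7*w/391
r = -4/7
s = 57/391 - 399*w/391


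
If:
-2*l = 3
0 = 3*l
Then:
No Solution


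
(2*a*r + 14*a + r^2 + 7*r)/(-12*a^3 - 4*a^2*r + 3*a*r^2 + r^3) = (r + 7)/(-6*a^2 + a*r + r^2)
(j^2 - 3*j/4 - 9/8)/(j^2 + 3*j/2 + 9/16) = 2*(2*j - 3)/(4*j + 3)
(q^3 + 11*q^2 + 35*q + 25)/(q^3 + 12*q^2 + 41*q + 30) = (q + 5)/(q + 6)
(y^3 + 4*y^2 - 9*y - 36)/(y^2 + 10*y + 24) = (y^2 - 9)/(y + 6)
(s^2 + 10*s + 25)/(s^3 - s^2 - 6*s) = (s^2 + 10*s + 25)/(s*(s^2 - s - 6))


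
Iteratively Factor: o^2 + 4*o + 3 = (o + 1)*(o + 3)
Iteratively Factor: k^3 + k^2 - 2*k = (k)*(k^2 + k - 2) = k*(k - 1)*(k + 2)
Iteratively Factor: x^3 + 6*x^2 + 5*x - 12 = (x - 1)*(x^2 + 7*x + 12) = (x - 1)*(x + 4)*(x + 3)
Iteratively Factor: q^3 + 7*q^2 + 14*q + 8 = (q + 1)*(q^2 + 6*q + 8) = (q + 1)*(q + 4)*(q + 2)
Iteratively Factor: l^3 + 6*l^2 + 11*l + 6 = (l + 1)*(l^2 + 5*l + 6) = (l + 1)*(l + 3)*(l + 2)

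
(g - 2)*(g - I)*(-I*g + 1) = -I*g^3 + 2*I*g^2 - I*g + 2*I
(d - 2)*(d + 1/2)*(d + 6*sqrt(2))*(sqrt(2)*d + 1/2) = sqrt(2)*d^4 - 3*sqrt(2)*d^3/2 + 25*d^3/2 - 75*d^2/4 + 2*sqrt(2)*d^2 - 25*d/2 - 9*sqrt(2)*d/2 - 3*sqrt(2)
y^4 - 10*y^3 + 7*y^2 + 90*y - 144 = (y - 8)*(y - 3)*(y - 2)*(y + 3)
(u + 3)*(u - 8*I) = u^2 + 3*u - 8*I*u - 24*I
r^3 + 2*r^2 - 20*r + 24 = (r - 2)^2*(r + 6)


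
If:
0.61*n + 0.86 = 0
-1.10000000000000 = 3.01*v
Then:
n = -1.41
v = -0.37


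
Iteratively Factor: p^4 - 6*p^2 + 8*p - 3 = (p - 1)*(p^3 + p^2 - 5*p + 3) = (p - 1)^2*(p^2 + 2*p - 3) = (p - 1)^2*(p + 3)*(p - 1)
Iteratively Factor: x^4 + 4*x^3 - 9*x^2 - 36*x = (x)*(x^3 + 4*x^2 - 9*x - 36) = x*(x + 4)*(x^2 - 9) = x*(x + 3)*(x + 4)*(x - 3)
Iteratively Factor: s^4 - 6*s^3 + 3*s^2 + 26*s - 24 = (s - 4)*(s^3 - 2*s^2 - 5*s + 6) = (s - 4)*(s - 1)*(s^2 - s - 6) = (s - 4)*(s - 3)*(s - 1)*(s + 2)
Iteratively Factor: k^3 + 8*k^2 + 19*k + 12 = (k + 3)*(k^2 + 5*k + 4) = (k + 1)*(k + 3)*(k + 4)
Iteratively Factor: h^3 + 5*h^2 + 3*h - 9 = (h + 3)*(h^2 + 2*h - 3) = (h - 1)*(h + 3)*(h + 3)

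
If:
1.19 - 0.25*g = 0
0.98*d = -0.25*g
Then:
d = -1.21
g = 4.76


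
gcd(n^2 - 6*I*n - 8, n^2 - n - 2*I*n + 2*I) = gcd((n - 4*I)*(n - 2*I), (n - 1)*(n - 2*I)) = n - 2*I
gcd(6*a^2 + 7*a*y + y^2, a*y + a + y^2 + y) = a + y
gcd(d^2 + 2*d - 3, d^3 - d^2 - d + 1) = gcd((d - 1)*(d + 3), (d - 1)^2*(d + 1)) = d - 1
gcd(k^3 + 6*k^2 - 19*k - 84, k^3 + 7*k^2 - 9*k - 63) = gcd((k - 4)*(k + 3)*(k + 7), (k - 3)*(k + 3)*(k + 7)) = k^2 + 10*k + 21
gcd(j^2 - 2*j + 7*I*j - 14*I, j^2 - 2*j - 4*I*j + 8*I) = j - 2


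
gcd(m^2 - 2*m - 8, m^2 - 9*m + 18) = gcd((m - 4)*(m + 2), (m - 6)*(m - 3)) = 1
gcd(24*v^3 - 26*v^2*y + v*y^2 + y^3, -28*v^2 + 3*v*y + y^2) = -4*v + y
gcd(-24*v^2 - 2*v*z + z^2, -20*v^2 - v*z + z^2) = 4*v + z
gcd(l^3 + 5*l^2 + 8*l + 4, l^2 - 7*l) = 1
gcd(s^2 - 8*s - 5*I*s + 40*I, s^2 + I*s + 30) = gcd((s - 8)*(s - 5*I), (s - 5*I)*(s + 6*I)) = s - 5*I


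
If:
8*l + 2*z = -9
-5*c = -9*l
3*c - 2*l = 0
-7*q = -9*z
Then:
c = 0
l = 0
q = -81/14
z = -9/2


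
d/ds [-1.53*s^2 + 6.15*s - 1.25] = 6.15 - 3.06*s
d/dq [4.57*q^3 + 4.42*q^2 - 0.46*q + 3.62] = 13.71*q^2 + 8.84*q - 0.46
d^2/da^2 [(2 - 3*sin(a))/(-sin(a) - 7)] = 23*(sin(a)^2 - 7*sin(a) - 2)/(sin(a) + 7)^3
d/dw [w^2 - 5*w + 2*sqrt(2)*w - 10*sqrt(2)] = 2*w - 5 + 2*sqrt(2)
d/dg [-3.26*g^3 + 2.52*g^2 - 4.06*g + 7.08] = -9.78*g^2 + 5.04*g - 4.06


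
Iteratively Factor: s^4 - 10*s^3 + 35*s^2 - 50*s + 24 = (s - 1)*(s^3 - 9*s^2 + 26*s - 24) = (s - 4)*(s - 1)*(s^2 - 5*s + 6) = (s - 4)*(s - 3)*(s - 1)*(s - 2)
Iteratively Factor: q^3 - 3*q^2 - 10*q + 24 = (q + 3)*(q^2 - 6*q + 8) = (q - 4)*(q + 3)*(q - 2)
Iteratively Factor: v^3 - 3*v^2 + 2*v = (v - 2)*(v^2 - v) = (v - 2)*(v - 1)*(v)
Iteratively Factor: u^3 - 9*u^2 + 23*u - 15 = (u - 1)*(u^2 - 8*u + 15) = (u - 5)*(u - 1)*(u - 3)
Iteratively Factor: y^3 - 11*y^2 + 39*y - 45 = (y - 3)*(y^2 - 8*y + 15) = (y - 5)*(y - 3)*(y - 3)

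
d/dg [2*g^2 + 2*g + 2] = 4*g + 2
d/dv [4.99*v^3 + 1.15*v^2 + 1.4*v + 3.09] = 14.97*v^2 + 2.3*v + 1.4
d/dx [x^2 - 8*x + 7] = 2*x - 8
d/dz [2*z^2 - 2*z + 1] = 4*z - 2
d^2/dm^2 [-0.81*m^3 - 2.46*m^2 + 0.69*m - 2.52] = -4.86*m - 4.92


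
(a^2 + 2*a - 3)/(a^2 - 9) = (a - 1)/(a - 3)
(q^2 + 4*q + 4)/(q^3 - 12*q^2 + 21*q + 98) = (q + 2)/(q^2 - 14*q + 49)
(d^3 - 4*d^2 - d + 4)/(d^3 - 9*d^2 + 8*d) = (d^2 - 3*d - 4)/(d*(d - 8))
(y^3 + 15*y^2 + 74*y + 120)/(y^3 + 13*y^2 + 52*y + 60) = (y + 4)/(y + 2)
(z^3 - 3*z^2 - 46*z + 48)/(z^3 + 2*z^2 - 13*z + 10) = (z^2 - 2*z - 48)/(z^2 + 3*z - 10)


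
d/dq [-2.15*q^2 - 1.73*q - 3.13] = -4.3*q - 1.73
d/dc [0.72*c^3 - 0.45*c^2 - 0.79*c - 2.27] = 2.16*c^2 - 0.9*c - 0.79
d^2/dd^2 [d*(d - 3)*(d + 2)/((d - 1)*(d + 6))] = 12*(5*d^3 - 18*d^2 - 36)/(d^6 + 15*d^5 + 57*d^4 - 55*d^3 - 342*d^2 + 540*d - 216)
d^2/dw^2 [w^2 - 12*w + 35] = 2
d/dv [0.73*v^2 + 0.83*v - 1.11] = 1.46*v + 0.83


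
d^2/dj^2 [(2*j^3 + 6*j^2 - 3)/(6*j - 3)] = 4*(4*j^3 - 6*j^2 + 3*j - 3)/(3*(8*j^3 - 12*j^2 + 6*j - 1))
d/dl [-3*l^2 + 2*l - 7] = 2 - 6*l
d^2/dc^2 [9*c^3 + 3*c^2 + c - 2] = 54*c + 6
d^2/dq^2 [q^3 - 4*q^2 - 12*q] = 6*q - 8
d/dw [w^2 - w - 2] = 2*w - 1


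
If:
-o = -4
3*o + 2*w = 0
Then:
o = 4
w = -6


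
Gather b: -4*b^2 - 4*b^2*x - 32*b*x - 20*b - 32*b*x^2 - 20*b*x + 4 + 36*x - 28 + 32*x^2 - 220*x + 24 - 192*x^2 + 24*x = b^2*(-4*x - 4) + b*(-32*x^2 - 52*x - 20) - 160*x^2 - 160*x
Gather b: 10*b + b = 11*b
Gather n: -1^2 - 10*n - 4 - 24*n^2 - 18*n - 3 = -24*n^2 - 28*n - 8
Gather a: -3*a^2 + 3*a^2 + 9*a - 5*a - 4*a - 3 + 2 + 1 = 0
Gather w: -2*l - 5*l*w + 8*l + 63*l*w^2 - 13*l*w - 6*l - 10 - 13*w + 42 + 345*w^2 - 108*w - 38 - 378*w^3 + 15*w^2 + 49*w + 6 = -378*w^3 + w^2*(63*l + 360) + w*(-18*l - 72)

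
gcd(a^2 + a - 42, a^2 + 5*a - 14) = a + 7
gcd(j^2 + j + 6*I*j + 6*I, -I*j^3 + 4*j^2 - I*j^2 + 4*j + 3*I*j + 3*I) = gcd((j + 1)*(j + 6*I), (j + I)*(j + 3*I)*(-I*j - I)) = j + 1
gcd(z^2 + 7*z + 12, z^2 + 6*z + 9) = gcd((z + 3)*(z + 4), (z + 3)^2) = z + 3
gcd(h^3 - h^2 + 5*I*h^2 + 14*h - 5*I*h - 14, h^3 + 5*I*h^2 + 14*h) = h^2 + 5*I*h + 14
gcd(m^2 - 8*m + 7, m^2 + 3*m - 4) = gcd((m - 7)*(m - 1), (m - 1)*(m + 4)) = m - 1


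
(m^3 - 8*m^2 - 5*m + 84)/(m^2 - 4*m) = m - 4 - 21/m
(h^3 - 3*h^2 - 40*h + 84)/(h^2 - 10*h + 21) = (h^2 + 4*h - 12)/(h - 3)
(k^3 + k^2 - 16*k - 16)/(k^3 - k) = (k^2 - 16)/(k*(k - 1))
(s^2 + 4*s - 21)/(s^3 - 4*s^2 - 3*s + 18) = (s + 7)/(s^2 - s - 6)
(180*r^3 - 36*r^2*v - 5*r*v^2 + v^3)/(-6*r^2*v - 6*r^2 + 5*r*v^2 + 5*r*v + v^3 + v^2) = (-30*r^2 + 11*r*v - v^2)/(r*v + r - v^2 - v)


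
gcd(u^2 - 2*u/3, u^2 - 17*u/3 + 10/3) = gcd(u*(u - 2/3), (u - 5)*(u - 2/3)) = u - 2/3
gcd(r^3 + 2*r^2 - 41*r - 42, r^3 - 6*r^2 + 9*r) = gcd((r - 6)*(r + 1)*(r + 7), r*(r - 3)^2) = 1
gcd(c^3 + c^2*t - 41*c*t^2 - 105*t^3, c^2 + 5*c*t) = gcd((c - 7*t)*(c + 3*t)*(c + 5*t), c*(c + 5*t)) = c + 5*t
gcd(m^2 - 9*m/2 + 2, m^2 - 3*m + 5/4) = m - 1/2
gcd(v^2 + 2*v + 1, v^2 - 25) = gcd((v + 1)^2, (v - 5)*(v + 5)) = 1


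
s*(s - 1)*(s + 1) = s^3 - s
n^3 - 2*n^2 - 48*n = n*(n - 8)*(n + 6)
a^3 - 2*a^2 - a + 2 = (a - 2)*(a - 1)*(a + 1)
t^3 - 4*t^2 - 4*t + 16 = (t - 4)*(t - 2)*(t + 2)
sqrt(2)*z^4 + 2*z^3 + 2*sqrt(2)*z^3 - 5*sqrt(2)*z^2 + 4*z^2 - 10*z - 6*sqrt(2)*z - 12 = (z - 2)*(z + 3)*(z + sqrt(2))*(sqrt(2)*z + sqrt(2))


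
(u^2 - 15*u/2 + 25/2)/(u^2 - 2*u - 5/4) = 2*(u - 5)/(2*u + 1)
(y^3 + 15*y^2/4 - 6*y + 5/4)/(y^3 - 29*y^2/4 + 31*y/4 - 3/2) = (y + 5)/(y - 6)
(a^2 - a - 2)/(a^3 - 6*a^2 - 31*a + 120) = (a^2 - a - 2)/(a^3 - 6*a^2 - 31*a + 120)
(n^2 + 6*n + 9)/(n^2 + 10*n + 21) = (n + 3)/(n + 7)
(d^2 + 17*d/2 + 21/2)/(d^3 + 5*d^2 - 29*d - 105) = (d + 3/2)/(d^2 - 2*d - 15)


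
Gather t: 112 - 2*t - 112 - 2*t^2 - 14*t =-2*t^2 - 16*t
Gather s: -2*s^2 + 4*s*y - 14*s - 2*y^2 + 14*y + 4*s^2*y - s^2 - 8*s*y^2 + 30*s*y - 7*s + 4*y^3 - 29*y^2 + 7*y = s^2*(4*y - 3) + s*(-8*y^2 + 34*y - 21) + 4*y^3 - 31*y^2 + 21*y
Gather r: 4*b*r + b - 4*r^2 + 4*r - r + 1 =b - 4*r^2 + r*(4*b + 3) + 1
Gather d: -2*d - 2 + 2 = -2*d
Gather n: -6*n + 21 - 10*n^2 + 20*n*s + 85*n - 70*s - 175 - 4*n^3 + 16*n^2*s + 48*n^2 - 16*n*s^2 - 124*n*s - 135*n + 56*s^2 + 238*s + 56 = -4*n^3 + n^2*(16*s + 38) + n*(-16*s^2 - 104*s - 56) + 56*s^2 + 168*s - 98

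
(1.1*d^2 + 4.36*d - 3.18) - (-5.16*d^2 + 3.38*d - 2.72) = 6.26*d^2 + 0.98*d - 0.46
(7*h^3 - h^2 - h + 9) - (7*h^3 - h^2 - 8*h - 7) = 7*h + 16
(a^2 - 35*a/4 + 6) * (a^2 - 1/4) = a^4 - 35*a^3/4 + 23*a^2/4 + 35*a/16 - 3/2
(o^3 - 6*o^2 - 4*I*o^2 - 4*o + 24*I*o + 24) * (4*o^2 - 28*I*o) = 4*o^5 - 24*o^4 - 44*I*o^4 - 128*o^3 + 264*I*o^3 + 768*o^2 + 112*I*o^2 - 672*I*o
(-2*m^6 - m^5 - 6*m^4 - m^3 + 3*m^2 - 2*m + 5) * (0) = 0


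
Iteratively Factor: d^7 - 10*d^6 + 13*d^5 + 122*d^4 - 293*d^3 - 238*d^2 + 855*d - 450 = (d - 1)*(d^6 - 9*d^5 + 4*d^4 + 126*d^3 - 167*d^2 - 405*d + 450) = (d - 3)*(d - 1)*(d^5 - 6*d^4 - 14*d^3 + 84*d^2 + 85*d - 150) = (d - 5)*(d - 3)*(d - 1)*(d^4 - d^3 - 19*d^2 - 11*d + 30) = (d - 5)^2*(d - 3)*(d - 1)*(d^3 + 4*d^2 + d - 6) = (d - 5)^2*(d - 3)*(d - 1)*(d + 2)*(d^2 + 2*d - 3) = (d - 5)^2*(d - 3)*(d - 1)^2*(d + 2)*(d + 3)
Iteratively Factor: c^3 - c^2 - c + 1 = (c + 1)*(c^2 - 2*c + 1) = (c - 1)*(c + 1)*(c - 1)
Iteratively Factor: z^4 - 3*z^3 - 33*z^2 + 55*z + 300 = (z + 4)*(z^3 - 7*z^2 - 5*z + 75) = (z + 3)*(z + 4)*(z^2 - 10*z + 25) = (z - 5)*(z + 3)*(z + 4)*(z - 5)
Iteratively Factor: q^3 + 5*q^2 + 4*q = (q)*(q^2 + 5*q + 4) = q*(q + 4)*(q + 1)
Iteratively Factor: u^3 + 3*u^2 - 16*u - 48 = (u + 4)*(u^2 - u - 12) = (u + 3)*(u + 4)*(u - 4)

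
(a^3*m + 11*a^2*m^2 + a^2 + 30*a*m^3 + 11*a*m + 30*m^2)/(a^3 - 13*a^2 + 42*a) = (a^3*m + 11*a^2*m^2 + a^2 + 30*a*m^3 + 11*a*m + 30*m^2)/(a*(a^2 - 13*a + 42))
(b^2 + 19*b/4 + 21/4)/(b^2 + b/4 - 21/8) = 2*(b + 3)/(2*b - 3)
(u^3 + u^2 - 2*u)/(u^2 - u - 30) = u*(-u^2 - u + 2)/(-u^2 + u + 30)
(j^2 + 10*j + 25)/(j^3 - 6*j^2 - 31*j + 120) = (j + 5)/(j^2 - 11*j + 24)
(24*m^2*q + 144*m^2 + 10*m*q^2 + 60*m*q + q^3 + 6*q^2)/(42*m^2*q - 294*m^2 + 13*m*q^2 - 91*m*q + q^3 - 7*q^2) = (4*m*q + 24*m + q^2 + 6*q)/(7*m*q - 49*m + q^2 - 7*q)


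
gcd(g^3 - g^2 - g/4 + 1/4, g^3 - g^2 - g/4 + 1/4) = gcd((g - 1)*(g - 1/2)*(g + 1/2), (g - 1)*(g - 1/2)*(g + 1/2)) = g^3 - g^2 - g/4 + 1/4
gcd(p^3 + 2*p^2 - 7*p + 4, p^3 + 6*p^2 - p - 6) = p - 1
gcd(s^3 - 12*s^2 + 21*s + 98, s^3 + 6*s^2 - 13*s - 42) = s + 2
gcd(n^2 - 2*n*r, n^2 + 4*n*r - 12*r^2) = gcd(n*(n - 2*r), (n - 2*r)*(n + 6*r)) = -n + 2*r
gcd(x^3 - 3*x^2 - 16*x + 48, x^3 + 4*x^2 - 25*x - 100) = x + 4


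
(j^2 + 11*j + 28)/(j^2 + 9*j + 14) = (j + 4)/(j + 2)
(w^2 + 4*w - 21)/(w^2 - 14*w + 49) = (w^2 + 4*w - 21)/(w^2 - 14*w + 49)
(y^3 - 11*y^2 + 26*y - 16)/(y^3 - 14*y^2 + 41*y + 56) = (y^2 - 3*y + 2)/(y^2 - 6*y - 7)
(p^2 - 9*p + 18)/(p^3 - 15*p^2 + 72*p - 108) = 1/(p - 6)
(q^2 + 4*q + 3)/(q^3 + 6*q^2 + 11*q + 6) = 1/(q + 2)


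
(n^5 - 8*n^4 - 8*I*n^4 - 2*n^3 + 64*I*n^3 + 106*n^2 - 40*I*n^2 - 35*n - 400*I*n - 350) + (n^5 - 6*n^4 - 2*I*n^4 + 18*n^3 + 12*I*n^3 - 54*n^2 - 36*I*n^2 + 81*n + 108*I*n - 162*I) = 2*n^5 - 14*n^4 - 10*I*n^4 + 16*n^3 + 76*I*n^3 + 52*n^2 - 76*I*n^2 + 46*n - 292*I*n - 350 - 162*I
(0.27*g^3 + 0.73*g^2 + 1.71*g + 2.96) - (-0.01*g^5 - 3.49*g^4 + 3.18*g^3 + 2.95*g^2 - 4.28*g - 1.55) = 0.01*g^5 + 3.49*g^4 - 2.91*g^3 - 2.22*g^2 + 5.99*g + 4.51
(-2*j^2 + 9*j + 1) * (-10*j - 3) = 20*j^3 - 84*j^2 - 37*j - 3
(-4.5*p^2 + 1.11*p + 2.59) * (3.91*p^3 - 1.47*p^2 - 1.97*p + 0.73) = -17.595*p^5 + 10.9551*p^4 + 17.3602*p^3 - 9.279*p^2 - 4.292*p + 1.8907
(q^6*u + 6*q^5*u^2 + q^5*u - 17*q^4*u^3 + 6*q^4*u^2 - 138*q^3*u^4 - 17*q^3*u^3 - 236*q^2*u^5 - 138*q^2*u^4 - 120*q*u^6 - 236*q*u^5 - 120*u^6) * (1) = q^6*u + 6*q^5*u^2 + q^5*u - 17*q^4*u^3 + 6*q^4*u^2 - 138*q^3*u^4 - 17*q^3*u^3 - 236*q^2*u^5 - 138*q^2*u^4 - 120*q*u^6 - 236*q*u^5 - 120*u^6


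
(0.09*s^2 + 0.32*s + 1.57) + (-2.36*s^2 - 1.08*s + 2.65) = -2.27*s^2 - 0.76*s + 4.22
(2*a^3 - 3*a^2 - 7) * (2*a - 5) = 4*a^4 - 16*a^3 + 15*a^2 - 14*a + 35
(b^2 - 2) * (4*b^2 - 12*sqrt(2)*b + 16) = 4*b^4 - 12*sqrt(2)*b^3 + 8*b^2 + 24*sqrt(2)*b - 32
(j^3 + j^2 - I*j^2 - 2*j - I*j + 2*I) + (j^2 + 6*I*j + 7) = j^3 + 2*j^2 - I*j^2 - 2*j + 5*I*j + 7 + 2*I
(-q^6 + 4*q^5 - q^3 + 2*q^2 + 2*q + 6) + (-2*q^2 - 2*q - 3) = -q^6 + 4*q^5 - q^3 + 3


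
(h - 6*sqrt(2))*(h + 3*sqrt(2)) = h^2 - 3*sqrt(2)*h - 36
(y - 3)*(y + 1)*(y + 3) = y^3 + y^2 - 9*y - 9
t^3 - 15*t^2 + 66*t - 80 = (t - 8)*(t - 5)*(t - 2)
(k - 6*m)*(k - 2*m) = k^2 - 8*k*m + 12*m^2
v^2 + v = v*(v + 1)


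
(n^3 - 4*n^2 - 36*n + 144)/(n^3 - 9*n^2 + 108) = (n^2 + 2*n - 24)/(n^2 - 3*n - 18)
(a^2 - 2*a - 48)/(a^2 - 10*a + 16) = (a + 6)/(a - 2)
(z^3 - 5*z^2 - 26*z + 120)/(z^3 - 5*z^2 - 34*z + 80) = (z^2 - 10*z + 24)/(z^2 - 10*z + 16)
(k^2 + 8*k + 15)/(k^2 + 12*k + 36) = (k^2 + 8*k + 15)/(k^2 + 12*k + 36)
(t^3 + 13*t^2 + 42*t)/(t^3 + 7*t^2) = (t + 6)/t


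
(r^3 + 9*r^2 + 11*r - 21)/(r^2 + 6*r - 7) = r + 3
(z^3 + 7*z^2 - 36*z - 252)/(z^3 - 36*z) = (z + 7)/z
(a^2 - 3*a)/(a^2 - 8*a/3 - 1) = 3*a/(3*a + 1)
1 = 1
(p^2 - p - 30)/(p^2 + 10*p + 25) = (p - 6)/(p + 5)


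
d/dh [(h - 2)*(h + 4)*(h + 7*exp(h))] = 7*h^2*exp(h) + 3*h^2 + 28*h*exp(h) + 4*h - 42*exp(h) - 8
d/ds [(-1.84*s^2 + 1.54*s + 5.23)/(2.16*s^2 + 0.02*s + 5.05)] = (-3.3632*s^2 - 41.1776*s + 7.6724)/(4.6656*s^4 + 0.0864*s^3 + 21.8164*s^2 + 0.202*s + 25.5025)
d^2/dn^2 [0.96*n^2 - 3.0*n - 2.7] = 1.92000000000000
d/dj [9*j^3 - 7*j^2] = j*(27*j - 14)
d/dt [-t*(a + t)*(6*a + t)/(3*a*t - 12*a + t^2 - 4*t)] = (t*(a + t)*(6*a + t)*(3*a + 2*t - 4) - (t*(a + t) + t*(6*a + t) + (a + t)*(6*a + t))*(3*a*t - 12*a + t^2 - 4*t))/(3*a*t - 12*a + t^2 - 4*t)^2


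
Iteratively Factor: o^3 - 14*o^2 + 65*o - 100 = (o - 5)*(o^2 - 9*o + 20) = (o - 5)^2*(o - 4)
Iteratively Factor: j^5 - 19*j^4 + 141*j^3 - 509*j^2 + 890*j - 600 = (j - 5)*(j^4 - 14*j^3 + 71*j^2 - 154*j + 120) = (j - 5)^2*(j^3 - 9*j^2 + 26*j - 24) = (j - 5)^2*(j - 2)*(j^2 - 7*j + 12) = (j - 5)^2*(j - 3)*(j - 2)*(j - 4)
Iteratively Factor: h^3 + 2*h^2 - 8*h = (h + 4)*(h^2 - 2*h) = h*(h + 4)*(h - 2)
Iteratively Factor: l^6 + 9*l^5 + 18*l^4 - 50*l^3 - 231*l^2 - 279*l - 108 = (l + 4)*(l^5 + 5*l^4 - 2*l^3 - 42*l^2 - 63*l - 27) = (l + 3)*(l + 4)*(l^4 + 2*l^3 - 8*l^2 - 18*l - 9) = (l - 3)*(l + 3)*(l + 4)*(l^3 + 5*l^2 + 7*l + 3) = (l - 3)*(l + 3)^2*(l + 4)*(l^2 + 2*l + 1) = (l - 3)*(l + 1)*(l + 3)^2*(l + 4)*(l + 1)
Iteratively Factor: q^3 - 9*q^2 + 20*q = (q - 4)*(q^2 - 5*q) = q*(q - 4)*(q - 5)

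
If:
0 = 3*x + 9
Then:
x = -3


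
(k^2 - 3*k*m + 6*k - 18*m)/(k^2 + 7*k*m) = (k^2 - 3*k*m + 6*k - 18*m)/(k*(k + 7*m))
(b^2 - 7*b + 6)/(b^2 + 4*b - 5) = (b - 6)/(b + 5)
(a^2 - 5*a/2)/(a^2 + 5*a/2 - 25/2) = a/(a + 5)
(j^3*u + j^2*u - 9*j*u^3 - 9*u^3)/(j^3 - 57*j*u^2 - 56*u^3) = u*(-j^3 - j^2 + 9*j*u^2 + 9*u^2)/(-j^3 + 57*j*u^2 + 56*u^3)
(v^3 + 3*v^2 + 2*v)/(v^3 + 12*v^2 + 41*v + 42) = v*(v + 1)/(v^2 + 10*v + 21)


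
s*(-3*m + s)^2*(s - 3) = 9*m^2*s^2 - 27*m^2*s - 6*m*s^3 + 18*m*s^2 + s^4 - 3*s^3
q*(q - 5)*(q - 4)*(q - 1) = q^4 - 10*q^3 + 29*q^2 - 20*q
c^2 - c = c*(c - 1)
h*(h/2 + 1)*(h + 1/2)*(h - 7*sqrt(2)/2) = h^4/2 - 7*sqrt(2)*h^3/4 + 5*h^3/4 - 35*sqrt(2)*h^2/8 + h^2/2 - 7*sqrt(2)*h/4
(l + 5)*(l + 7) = l^2 + 12*l + 35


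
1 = 1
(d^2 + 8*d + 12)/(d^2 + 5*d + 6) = (d + 6)/(d + 3)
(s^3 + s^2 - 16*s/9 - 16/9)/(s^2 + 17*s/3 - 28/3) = (3*s^2 + 7*s + 4)/(3*(s + 7))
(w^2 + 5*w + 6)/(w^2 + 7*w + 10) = (w + 3)/(w + 5)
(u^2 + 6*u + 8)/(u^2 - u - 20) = (u + 2)/(u - 5)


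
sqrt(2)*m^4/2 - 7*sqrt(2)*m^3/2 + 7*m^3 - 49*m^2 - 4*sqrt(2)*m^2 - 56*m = m*(m - 8)*(m + 7*sqrt(2))*(sqrt(2)*m/2 + sqrt(2)/2)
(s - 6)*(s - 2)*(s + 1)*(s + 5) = s^4 - 2*s^3 - 31*s^2 + 32*s + 60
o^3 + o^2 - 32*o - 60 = (o - 6)*(o + 2)*(o + 5)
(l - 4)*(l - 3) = l^2 - 7*l + 12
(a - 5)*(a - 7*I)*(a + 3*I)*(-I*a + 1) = -I*a^4 - 3*a^3 + 5*I*a^3 + 15*a^2 - 25*I*a^2 + 21*a + 125*I*a - 105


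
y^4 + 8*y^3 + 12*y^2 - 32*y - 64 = (y - 2)*(y + 2)*(y + 4)^2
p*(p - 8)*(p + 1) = p^3 - 7*p^2 - 8*p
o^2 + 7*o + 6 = (o + 1)*(o + 6)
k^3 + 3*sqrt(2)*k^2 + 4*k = k*(k + sqrt(2))*(k + 2*sqrt(2))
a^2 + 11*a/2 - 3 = (a - 1/2)*(a + 6)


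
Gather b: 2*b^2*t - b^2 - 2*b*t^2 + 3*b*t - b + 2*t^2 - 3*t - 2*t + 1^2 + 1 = b^2*(2*t - 1) + b*(-2*t^2 + 3*t - 1) + 2*t^2 - 5*t + 2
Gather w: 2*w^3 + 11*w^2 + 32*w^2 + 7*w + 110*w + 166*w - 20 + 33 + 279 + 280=2*w^3 + 43*w^2 + 283*w + 572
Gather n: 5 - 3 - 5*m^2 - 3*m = -5*m^2 - 3*m + 2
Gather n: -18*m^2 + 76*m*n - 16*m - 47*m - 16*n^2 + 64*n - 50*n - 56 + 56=-18*m^2 - 63*m - 16*n^2 + n*(76*m + 14)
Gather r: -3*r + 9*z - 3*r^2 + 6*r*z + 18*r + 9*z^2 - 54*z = -3*r^2 + r*(6*z + 15) + 9*z^2 - 45*z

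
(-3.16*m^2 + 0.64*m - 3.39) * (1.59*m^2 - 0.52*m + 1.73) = -5.0244*m^4 + 2.6608*m^3 - 11.1897*m^2 + 2.87*m - 5.8647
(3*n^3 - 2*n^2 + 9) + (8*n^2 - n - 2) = 3*n^3 + 6*n^2 - n + 7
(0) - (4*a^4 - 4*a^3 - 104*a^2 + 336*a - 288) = -4*a^4 + 4*a^3 + 104*a^2 - 336*a + 288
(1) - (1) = 0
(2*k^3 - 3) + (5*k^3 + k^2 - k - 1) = 7*k^3 + k^2 - k - 4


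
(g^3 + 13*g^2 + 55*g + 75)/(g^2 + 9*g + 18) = (g^2 + 10*g + 25)/(g + 6)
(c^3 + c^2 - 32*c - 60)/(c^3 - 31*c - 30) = (c + 2)/(c + 1)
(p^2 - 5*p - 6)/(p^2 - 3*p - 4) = (p - 6)/(p - 4)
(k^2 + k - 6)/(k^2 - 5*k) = (k^2 + k - 6)/(k*(k - 5))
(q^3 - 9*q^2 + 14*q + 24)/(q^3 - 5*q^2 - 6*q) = (q - 4)/q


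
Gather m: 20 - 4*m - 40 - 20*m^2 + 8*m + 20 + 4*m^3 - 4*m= 4*m^3 - 20*m^2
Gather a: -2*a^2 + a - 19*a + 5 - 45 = -2*a^2 - 18*a - 40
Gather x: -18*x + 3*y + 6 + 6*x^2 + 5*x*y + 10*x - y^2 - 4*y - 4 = 6*x^2 + x*(5*y - 8) - y^2 - y + 2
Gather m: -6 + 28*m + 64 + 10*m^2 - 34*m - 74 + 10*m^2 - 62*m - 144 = 20*m^2 - 68*m - 160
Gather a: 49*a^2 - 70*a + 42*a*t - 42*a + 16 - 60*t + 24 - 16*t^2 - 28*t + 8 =49*a^2 + a*(42*t - 112) - 16*t^2 - 88*t + 48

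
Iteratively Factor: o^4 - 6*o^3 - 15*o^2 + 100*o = (o - 5)*(o^3 - o^2 - 20*o) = o*(o - 5)*(o^2 - o - 20) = o*(o - 5)*(o + 4)*(o - 5)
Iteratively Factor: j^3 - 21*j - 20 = (j - 5)*(j^2 + 5*j + 4) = (j - 5)*(j + 1)*(j + 4)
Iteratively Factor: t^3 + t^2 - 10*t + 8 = (t - 1)*(t^2 + 2*t - 8) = (t - 1)*(t + 4)*(t - 2)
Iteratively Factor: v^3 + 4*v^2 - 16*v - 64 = (v - 4)*(v^2 + 8*v + 16) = (v - 4)*(v + 4)*(v + 4)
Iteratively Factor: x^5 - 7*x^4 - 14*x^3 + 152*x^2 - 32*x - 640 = (x + 2)*(x^4 - 9*x^3 + 4*x^2 + 144*x - 320) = (x - 4)*(x + 2)*(x^3 - 5*x^2 - 16*x + 80) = (x - 5)*(x - 4)*(x + 2)*(x^2 - 16) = (x - 5)*(x - 4)^2*(x + 2)*(x + 4)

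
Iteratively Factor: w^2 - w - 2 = (w + 1)*(w - 2)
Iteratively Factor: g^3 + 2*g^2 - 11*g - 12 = (g - 3)*(g^2 + 5*g + 4) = (g - 3)*(g + 1)*(g + 4)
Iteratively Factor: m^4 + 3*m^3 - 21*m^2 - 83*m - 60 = (m + 3)*(m^3 - 21*m - 20) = (m + 3)*(m + 4)*(m^2 - 4*m - 5) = (m + 1)*(m + 3)*(m + 4)*(m - 5)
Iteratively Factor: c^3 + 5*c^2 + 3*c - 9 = (c + 3)*(c^2 + 2*c - 3) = (c - 1)*(c + 3)*(c + 3)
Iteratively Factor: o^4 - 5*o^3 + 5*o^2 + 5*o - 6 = (o - 2)*(o^3 - 3*o^2 - o + 3) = (o - 3)*(o - 2)*(o^2 - 1) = (o - 3)*(o - 2)*(o - 1)*(o + 1)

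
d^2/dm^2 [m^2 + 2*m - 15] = 2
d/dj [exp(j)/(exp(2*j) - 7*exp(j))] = -exp(j)/(exp(j) - 7)^2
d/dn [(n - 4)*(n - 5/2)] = 2*n - 13/2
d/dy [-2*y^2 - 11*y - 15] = -4*y - 11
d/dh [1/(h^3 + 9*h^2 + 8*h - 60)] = (-3*h^2 - 18*h - 8)/(h^3 + 9*h^2 + 8*h - 60)^2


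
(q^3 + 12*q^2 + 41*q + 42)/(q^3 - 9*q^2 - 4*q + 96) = (q^2 + 9*q + 14)/(q^2 - 12*q + 32)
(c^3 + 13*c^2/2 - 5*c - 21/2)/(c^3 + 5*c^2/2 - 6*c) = (c^2 + 8*c + 7)/(c*(c + 4))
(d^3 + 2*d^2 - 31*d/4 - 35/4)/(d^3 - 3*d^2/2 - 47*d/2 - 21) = (d - 5/2)/(d - 6)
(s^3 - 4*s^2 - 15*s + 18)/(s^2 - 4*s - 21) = (s^2 - 7*s + 6)/(s - 7)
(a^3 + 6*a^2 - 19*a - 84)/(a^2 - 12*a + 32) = (a^2 + 10*a + 21)/(a - 8)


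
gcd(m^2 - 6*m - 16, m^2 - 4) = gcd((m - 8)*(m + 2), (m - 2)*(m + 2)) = m + 2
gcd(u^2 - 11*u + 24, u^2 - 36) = 1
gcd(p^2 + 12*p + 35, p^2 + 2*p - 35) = p + 7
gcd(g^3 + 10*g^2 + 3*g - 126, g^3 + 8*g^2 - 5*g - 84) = g^2 + 4*g - 21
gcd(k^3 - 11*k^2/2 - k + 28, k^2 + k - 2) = k + 2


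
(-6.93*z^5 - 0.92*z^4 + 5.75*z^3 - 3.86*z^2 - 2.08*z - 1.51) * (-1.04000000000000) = 7.2072*z^5 + 0.9568*z^4 - 5.98*z^3 + 4.0144*z^2 + 2.1632*z + 1.5704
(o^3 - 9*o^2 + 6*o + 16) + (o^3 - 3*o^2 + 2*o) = 2*o^3 - 12*o^2 + 8*o + 16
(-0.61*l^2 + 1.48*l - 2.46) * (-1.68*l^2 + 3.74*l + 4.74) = 1.0248*l^4 - 4.7678*l^3 + 6.7766*l^2 - 2.1852*l - 11.6604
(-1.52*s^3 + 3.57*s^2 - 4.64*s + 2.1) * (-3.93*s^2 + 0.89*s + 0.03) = 5.9736*s^5 - 15.3829*s^4 + 21.3669*s^3 - 12.2755*s^2 + 1.7298*s + 0.063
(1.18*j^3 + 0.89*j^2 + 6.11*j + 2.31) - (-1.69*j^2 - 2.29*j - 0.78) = 1.18*j^3 + 2.58*j^2 + 8.4*j + 3.09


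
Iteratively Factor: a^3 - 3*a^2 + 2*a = (a - 1)*(a^2 - 2*a) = a*(a - 1)*(a - 2)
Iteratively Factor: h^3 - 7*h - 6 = (h + 2)*(h^2 - 2*h - 3) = (h + 1)*(h + 2)*(h - 3)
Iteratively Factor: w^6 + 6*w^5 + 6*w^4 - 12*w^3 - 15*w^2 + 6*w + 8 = (w - 1)*(w^5 + 7*w^4 + 13*w^3 + w^2 - 14*w - 8) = (w - 1)^2*(w^4 + 8*w^3 + 21*w^2 + 22*w + 8) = (w - 1)^2*(w + 4)*(w^3 + 4*w^2 + 5*w + 2) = (w - 1)^2*(w + 1)*(w + 4)*(w^2 + 3*w + 2) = (w - 1)^2*(w + 1)^2*(w + 4)*(w + 2)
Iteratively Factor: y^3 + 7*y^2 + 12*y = (y + 4)*(y^2 + 3*y) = y*(y + 4)*(y + 3)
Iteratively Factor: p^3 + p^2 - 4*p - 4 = (p + 2)*(p^2 - p - 2) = (p + 1)*(p + 2)*(p - 2)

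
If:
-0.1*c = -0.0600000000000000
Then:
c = 0.60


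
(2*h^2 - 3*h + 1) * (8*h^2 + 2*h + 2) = 16*h^4 - 20*h^3 + 6*h^2 - 4*h + 2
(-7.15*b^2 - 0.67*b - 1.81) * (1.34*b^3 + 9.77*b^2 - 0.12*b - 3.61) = -9.581*b^5 - 70.7533*b^4 - 8.1133*b^3 + 8.2082*b^2 + 2.6359*b + 6.5341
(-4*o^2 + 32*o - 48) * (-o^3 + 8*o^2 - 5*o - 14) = 4*o^5 - 64*o^4 + 324*o^3 - 488*o^2 - 208*o + 672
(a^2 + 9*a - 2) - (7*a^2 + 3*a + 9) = -6*a^2 + 6*a - 11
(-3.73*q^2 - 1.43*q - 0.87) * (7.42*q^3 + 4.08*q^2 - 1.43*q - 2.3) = -27.6766*q^5 - 25.829*q^4 - 6.9559*q^3 + 7.0743*q^2 + 4.5331*q + 2.001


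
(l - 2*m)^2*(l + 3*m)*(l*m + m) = l^4*m - l^3*m^2 + l^3*m - 8*l^2*m^3 - l^2*m^2 + 12*l*m^4 - 8*l*m^3 + 12*m^4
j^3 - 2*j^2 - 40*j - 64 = (j - 8)*(j + 2)*(j + 4)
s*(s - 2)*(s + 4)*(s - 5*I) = s^4 + 2*s^3 - 5*I*s^3 - 8*s^2 - 10*I*s^2 + 40*I*s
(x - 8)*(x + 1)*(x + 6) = x^3 - x^2 - 50*x - 48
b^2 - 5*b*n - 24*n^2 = (b - 8*n)*(b + 3*n)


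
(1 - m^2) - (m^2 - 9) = 10 - 2*m^2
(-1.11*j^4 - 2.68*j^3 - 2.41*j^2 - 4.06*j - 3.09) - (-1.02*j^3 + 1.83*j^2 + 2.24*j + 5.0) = -1.11*j^4 - 1.66*j^3 - 4.24*j^2 - 6.3*j - 8.09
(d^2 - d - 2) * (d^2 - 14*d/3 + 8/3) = d^4 - 17*d^3/3 + 16*d^2/3 + 20*d/3 - 16/3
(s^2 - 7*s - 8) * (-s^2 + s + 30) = -s^4 + 8*s^3 + 31*s^2 - 218*s - 240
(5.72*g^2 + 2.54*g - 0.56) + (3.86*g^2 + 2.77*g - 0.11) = 9.58*g^2 + 5.31*g - 0.67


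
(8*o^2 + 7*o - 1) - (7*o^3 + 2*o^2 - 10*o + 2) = -7*o^3 + 6*o^2 + 17*o - 3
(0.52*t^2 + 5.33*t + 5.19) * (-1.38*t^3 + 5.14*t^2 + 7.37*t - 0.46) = -0.7176*t^5 - 4.6826*t^4 + 24.0664*t^3 + 65.7195*t^2 + 35.7985*t - 2.3874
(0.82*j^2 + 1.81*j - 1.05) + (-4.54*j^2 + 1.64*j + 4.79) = -3.72*j^2 + 3.45*j + 3.74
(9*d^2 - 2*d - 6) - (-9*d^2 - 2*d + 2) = 18*d^2 - 8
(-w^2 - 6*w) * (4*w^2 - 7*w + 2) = -4*w^4 - 17*w^3 + 40*w^2 - 12*w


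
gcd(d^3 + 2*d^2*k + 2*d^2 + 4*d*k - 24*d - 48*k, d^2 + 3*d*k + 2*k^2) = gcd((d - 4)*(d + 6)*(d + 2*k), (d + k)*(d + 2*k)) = d + 2*k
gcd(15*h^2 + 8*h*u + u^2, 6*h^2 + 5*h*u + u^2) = 3*h + u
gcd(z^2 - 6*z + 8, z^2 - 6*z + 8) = z^2 - 6*z + 8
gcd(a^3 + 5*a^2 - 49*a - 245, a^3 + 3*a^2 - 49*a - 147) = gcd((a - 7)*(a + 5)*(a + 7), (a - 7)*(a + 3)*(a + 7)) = a^2 - 49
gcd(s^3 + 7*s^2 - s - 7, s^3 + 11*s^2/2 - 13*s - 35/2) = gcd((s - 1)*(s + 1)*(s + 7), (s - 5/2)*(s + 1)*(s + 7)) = s^2 + 8*s + 7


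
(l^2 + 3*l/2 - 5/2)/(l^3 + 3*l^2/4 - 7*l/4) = 2*(2*l + 5)/(l*(4*l + 7))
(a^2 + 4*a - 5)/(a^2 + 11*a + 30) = (a - 1)/(a + 6)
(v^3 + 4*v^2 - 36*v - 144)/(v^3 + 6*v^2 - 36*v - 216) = (v + 4)/(v + 6)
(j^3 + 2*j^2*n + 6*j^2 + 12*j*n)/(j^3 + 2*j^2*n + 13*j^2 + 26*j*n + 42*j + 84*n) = j/(j + 7)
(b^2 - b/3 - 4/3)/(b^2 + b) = (b - 4/3)/b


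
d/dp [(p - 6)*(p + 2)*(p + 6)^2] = 4*p^3 + 24*p^2 - 48*p - 288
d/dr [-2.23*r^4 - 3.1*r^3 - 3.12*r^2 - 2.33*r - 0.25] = -8.92*r^3 - 9.3*r^2 - 6.24*r - 2.33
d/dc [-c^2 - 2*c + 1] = -2*c - 2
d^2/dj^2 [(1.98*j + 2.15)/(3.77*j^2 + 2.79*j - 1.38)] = ((1.98*j + 2.15)*(7.54*j + 2.79)*(15.08*j + 5.58) - (44.7876*j + 27.2594)*(3.77*j^2 + 2.79*j - 1.38))/(3.77*j^2 + 2.79*j - 1.38)^3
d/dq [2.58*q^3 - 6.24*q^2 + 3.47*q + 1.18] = 7.74*q^2 - 12.48*q + 3.47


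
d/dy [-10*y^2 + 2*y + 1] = 2 - 20*y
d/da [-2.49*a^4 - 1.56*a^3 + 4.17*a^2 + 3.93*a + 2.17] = -9.96*a^3 - 4.68*a^2 + 8.34*a + 3.93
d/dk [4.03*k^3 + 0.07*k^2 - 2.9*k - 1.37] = 12.09*k^2 + 0.14*k - 2.9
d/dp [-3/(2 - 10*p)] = -15/(2*(5*p - 1)^2)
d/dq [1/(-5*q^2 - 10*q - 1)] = 10*(q + 1)/(5*q^2 + 10*q + 1)^2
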